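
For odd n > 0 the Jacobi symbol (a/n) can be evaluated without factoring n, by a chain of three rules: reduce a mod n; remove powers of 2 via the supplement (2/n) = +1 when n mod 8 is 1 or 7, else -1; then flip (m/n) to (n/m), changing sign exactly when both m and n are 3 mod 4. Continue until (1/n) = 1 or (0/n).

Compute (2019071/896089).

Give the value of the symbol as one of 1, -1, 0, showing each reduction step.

(2019071/896089): 2019071 mod 896089 = 226893, so (2019071/896089) = (226893/896089)
flip (226893/896089) -> (896089/226893): both odd, 226893 mod 4 = 1, 896089 mod 4 = 1, so the flip contributes +1; sign now +1
(896089/226893): 896089 mod 226893 = 215410, so (896089/226893) = (215410/226893)
factor out 2^1: 215410 = 2^1·107705; with 226893 mod 8 = 5, (2/226893) = -1; sign now -1; continue with (107705/226893)
flip (107705/226893) -> (226893/107705): both odd, 107705 mod 4 = 1, 226893 mod 4 = 1, so the flip contributes +1; sign now -1
(226893/107705): 226893 mod 107705 = 11483, so (226893/107705) = (11483/107705)
flip (11483/107705) -> (107705/11483): both odd, 11483 mod 4 = 3, 107705 mod 4 = 1, so the flip contributes +1; sign now -1
(107705/11483): 107705 mod 11483 = 4358, so (107705/11483) = (4358/11483)
factor out 2^1: 4358 = 2^1·2179; with 11483 mod 8 = 3, (2/11483) = -1; sign now +1; continue with (2179/11483)
flip (2179/11483) -> (11483/2179): both odd, 2179 mod 4 = 3, 11483 mod 4 = 3, so the flip contributes -1; sign now -1
(11483/2179): 11483 mod 2179 = 588, so (11483/2179) = (588/2179)
factor out 2^2: 588 = 2^2·147; with 2179 mod 8 = 3, (2/2179) = -1; sign now -1; continue with (147/2179)
flip (147/2179) -> (2179/147): both odd, 147 mod 4 = 3, 2179 mod 4 = 3, so the flip contributes -1; sign now +1
(2179/147): 2179 mod 147 = 121, so (2179/147) = (121/147)
flip (121/147) -> (147/121): both odd, 121 mod 4 = 1, 147 mod 4 = 3, so the flip contributes +1; sign now +1
(147/121): 147 mod 121 = 26, so (147/121) = (26/121)
factor out 2^1: 26 = 2^1·13; with 121 mod 8 = 1, (2/121) = +1; sign now +1; continue with (13/121)
flip (13/121) -> (121/13): both odd, 13 mod 4 = 1, 121 mod 4 = 1, so the flip contributes +1; sign now +1
(121/13): 121 mod 13 = 4, so (121/13) = (4/13)
factor out 2^2: 4 = 2^2·1; with 13 mod 8 = 5, (2/13) = -1; sign now +1; continue with (1/13)
reached (1/13) = 1, so the symbol is +1

1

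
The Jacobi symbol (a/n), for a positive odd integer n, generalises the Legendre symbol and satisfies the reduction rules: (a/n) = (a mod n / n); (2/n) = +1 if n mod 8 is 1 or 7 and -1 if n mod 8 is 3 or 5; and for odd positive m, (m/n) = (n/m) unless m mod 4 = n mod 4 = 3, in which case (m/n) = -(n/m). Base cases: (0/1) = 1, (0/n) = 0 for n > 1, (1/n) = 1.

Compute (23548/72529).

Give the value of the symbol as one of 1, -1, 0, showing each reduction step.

23548 = 2^2·5887; (2/72529) = +1 since 72529 mod 8 = 1, so (23548/72529) = (+1)^2·(5887/72529); sign now +1
reciprocity: (5887/72529) = +1·(72529/5887) since 5887 mod 4 = 3, 72529 mod 4 = 1; sign now +1
(72529/5887) = (1885/5887)   [reduce mod 5887]
reciprocity: (1885/5887) = +1·(5887/1885) since 1885 mod 4 = 1, 5887 mod 4 = 3; sign now +1
(5887/1885) = (232/1885)   [reduce mod 1885]
232 = 2^3·29; (2/1885) = -1 since 1885 mod 8 = 5, so (232/1885) = (-1)^3·(29/1885); sign now -1
reciprocity: (29/1885) = +1·(1885/29) since 29 mod 4 = 1, 1885 mod 4 = 1; sign now -1
(1885/29) = (0/29)   [reduce mod 29]
(0/29) = 0   [gcd(a, n) > 1]; final value = 0

0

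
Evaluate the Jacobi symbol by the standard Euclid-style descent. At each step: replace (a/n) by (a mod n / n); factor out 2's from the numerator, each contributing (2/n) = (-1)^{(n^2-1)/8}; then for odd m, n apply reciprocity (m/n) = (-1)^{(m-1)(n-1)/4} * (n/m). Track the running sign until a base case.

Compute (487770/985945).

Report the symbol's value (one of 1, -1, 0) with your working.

0

factor out 2^1: 487770 = 2^1·243885; with 985945 mod 8 = 1, (2/985945) = +1; sign now +1; continue with (243885/985945)
flip (243885/985945) -> (985945/243885): both odd, 243885 mod 4 = 1, 985945 mod 4 = 1, so the flip contributes +1; sign now +1
(985945/243885): 985945 mod 243885 = 10405, so (985945/243885) = (10405/243885)
flip (10405/243885) -> (243885/10405): both odd, 10405 mod 4 = 1, 243885 mod 4 = 1, so the flip contributes +1; sign now +1
(243885/10405): 243885 mod 10405 = 4570, so (243885/10405) = (4570/10405)
factor out 2^1: 4570 = 2^1·2285; with 10405 mod 8 = 5, (2/10405) = -1; sign now -1; continue with (2285/10405)
flip (2285/10405) -> (10405/2285): both odd, 2285 mod 4 = 1, 10405 mod 4 = 1, so the flip contributes +1; sign now -1
(10405/2285): 10405 mod 2285 = 1265, so (10405/2285) = (1265/2285)
flip (1265/2285) -> (2285/1265): both odd, 1265 mod 4 = 1, 2285 mod 4 = 1, so the flip contributes +1; sign now -1
(2285/1265): 2285 mod 1265 = 1020, so (2285/1265) = (1020/1265)
factor out 2^2: 1020 = 2^2·255; with 1265 mod 8 = 1, (2/1265) = +1; sign now -1; continue with (255/1265)
flip (255/1265) -> (1265/255): both odd, 255 mod 4 = 3, 1265 mod 4 = 1, so the flip contributes +1; sign now -1
(1265/255): 1265 mod 255 = 245, so (1265/255) = (245/255)
flip (245/255) -> (255/245): both odd, 245 mod 4 = 1, 255 mod 4 = 3, so the flip contributes +1; sign now -1
(255/245): 255 mod 245 = 10, so (255/245) = (10/245)
factor out 2^1: 10 = 2^1·5; with 245 mod 8 = 5, (2/245) = -1; sign now +1; continue with (5/245)
flip (5/245) -> (245/5): both odd, 5 mod 4 = 1, 245 mod 4 = 1, so the flip contributes +1; sign now +1
(245/5): 245 mod 5 = 0, so (245/5) = (0/5)
reached (0/5); gcd(a, n) > 1, so (0/5) = 0 and the symbol is 0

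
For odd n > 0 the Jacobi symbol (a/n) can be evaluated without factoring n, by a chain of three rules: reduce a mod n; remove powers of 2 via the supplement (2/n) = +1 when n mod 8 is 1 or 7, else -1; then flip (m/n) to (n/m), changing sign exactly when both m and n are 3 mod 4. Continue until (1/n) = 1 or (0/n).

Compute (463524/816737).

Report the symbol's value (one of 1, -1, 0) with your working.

factor out 2^2: 463524 = 2^2·115881; with 816737 mod 8 = 1, (2/816737) = +1; sign now +1; continue with (115881/816737)
flip (115881/816737) -> (816737/115881): both odd, 115881 mod 4 = 1, 816737 mod 4 = 1, so the flip contributes +1; sign now +1
(816737/115881): 816737 mod 115881 = 5570, so (816737/115881) = (5570/115881)
factor out 2^1: 5570 = 2^1·2785; with 115881 mod 8 = 1, (2/115881) = +1; sign now +1; continue with (2785/115881)
flip (2785/115881) -> (115881/2785): both odd, 2785 mod 4 = 1, 115881 mod 4 = 1, so the flip contributes +1; sign now +1
(115881/2785): 115881 mod 2785 = 1696, so (115881/2785) = (1696/2785)
factor out 2^5: 1696 = 2^5·53; with 2785 mod 8 = 1, (2/2785) = +1; sign now +1; continue with (53/2785)
flip (53/2785) -> (2785/53): both odd, 53 mod 4 = 1, 2785 mod 4 = 1, so the flip contributes +1; sign now +1
(2785/53): 2785 mod 53 = 29, so (2785/53) = (29/53)
flip (29/53) -> (53/29): both odd, 29 mod 4 = 1, 53 mod 4 = 1, so the flip contributes +1; sign now +1
(53/29): 53 mod 29 = 24, so (53/29) = (24/29)
factor out 2^3: 24 = 2^3·3; with 29 mod 8 = 5, (2/29) = -1; sign now -1; continue with (3/29)
flip (3/29) -> (29/3): both odd, 3 mod 4 = 3, 29 mod 4 = 1, so the flip contributes +1; sign now -1
(29/3): 29 mod 3 = 2, so (29/3) = (2/3)
factor out 2^1: 2 = 2^1·1; with 3 mod 8 = 3, (2/3) = -1; sign now +1; continue with (1/3)
reached (1/3) = 1, so the symbol is +1

1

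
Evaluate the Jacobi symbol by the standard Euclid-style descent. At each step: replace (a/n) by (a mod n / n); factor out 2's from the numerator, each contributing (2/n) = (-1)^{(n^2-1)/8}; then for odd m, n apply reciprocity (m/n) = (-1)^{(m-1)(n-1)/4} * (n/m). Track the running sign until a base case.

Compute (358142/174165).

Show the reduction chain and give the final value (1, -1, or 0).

(358142/174165): 358142 mod 174165 = 9812, so (358142/174165) = (9812/174165)
factor out 2^2: 9812 = 2^2·2453; with 174165 mod 8 = 5, (2/174165) = -1; sign now +1; continue with (2453/174165)
flip (2453/174165) -> (174165/2453): both odd, 2453 mod 4 = 1, 174165 mod 4 = 1, so the flip contributes +1; sign now +1
(174165/2453): 174165 mod 2453 = 2, so (174165/2453) = (2/2453)
factor out 2^1: 2 = 2^1·1; with 2453 mod 8 = 5, (2/2453) = -1; sign now -1; continue with (1/2453)
reached (1/2453) = 1, so the symbol is -1

-1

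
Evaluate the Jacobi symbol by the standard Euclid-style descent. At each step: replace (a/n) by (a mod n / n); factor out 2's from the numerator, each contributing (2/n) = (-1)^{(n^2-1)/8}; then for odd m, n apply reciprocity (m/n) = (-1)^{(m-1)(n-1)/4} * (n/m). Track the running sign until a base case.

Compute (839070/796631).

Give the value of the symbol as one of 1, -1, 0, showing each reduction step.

1

(839070/796631) = (42439/796631)   [reduce mod 796631]
reciprocity: (42439/796631) = -1·(796631/42439) since 42439 mod 4 = 3, 796631 mod 4 = 3; sign now -1
(796631/42439) = (32729/42439)   [reduce mod 42439]
reciprocity: (32729/42439) = +1·(42439/32729) since 32729 mod 4 = 1, 42439 mod 4 = 3; sign now -1
(42439/32729) = (9710/32729)   [reduce mod 32729]
9710 = 2^1·4855; (2/32729) = +1 since 32729 mod 8 = 1, so (9710/32729) = (+1)^1·(4855/32729); sign now -1
reciprocity: (4855/32729) = +1·(32729/4855) since 4855 mod 4 = 3, 32729 mod 4 = 1; sign now -1
(32729/4855) = (3599/4855)   [reduce mod 4855]
reciprocity: (3599/4855) = -1·(4855/3599) since 3599 mod 4 = 3, 4855 mod 4 = 3; sign now +1
(4855/3599) = (1256/3599)   [reduce mod 3599]
1256 = 2^3·157; (2/3599) = +1 since 3599 mod 8 = 7, so (1256/3599) = (+1)^3·(157/3599); sign now +1
reciprocity: (157/3599) = +1·(3599/157) since 157 mod 4 = 1, 3599 mod 4 = 3; sign now +1
(3599/157) = (145/157)   [reduce mod 157]
reciprocity: (145/157) = +1·(157/145) since 145 mod 4 = 1, 157 mod 4 = 1; sign now +1
(157/145) = (12/145)   [reduce mod 145]
12 = 2^2·3; (2/145) = +1 since 145 mod 8 = 1, so (12/145) = (+1)^2·(3/145); sign now +1
reciprocity: (3/145) = +1·(145/3) since 3 mod 4 = 3, 145 mod 4 = 1; sign now +1
(145/3) = (1/3)   [reduce mod 3]
(1/3) = 1; final value = sign = +1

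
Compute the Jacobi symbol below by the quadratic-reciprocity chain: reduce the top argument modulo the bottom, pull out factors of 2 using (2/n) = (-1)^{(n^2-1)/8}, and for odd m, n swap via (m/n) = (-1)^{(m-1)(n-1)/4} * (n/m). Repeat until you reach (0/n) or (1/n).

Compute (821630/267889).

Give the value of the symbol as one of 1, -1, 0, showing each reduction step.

(821630/267889): 821630 mod 267889 = 17963, so (821630/267889) = (17963/267889)
flip (17963/267889) -> (267889/17963): both odd, 17963 mod 4 = 3, 267889 mod 4 = 1, so the flip contributes +1; sign now +1
(267889/17963): 267889 mod 17963 = 16407, so (267889/17963) = (16407/17963)
flip (16407/17963) -> (17963/16407): both odd, 16407 mod 4 = 3, 17963 mod 4 = 3, so the flip contributes -1; sign now -1
(17963/16407): 17963 mod 16407 = 1556, so (17963/16407) = (1556/16407)
factor out 2^2: 1556 = 2^2·389; with 16407 mod 8 = 7, (2/16407) = +1; sign now -1; continue with (389/16407)
flip (389/16407) -> (16407/389): both odd, 389 mod 4 = 1, 16407 mod 4 = 3, so the flip contributes +1; sign now -1
(16407/389): 16407 mod 389 = 69, so (16407/389) = (69/389)
flip (69/389) -> (389/69): both odd, 69 mod 4 = 1, 389 mod 4 = 1, so the flip contributes +1; sign now -1
(389/69): 389 mod 69 = 44, so (389/69) = (44/69)
factor out 2^2: 44 = 2^2·11; with 69 mod 8 = 5, (2/69) = -1; sign now -1; continue with (11/69)
flip (11/69) -> (69/11): both odd, 11 mod 4 = 3, 69 mod 4 = 1, so the flip contributes +1; sign now -1
(69/11): 69 mod 11 = 3, so (69/11) = (3/11)
flip (3/11) -> (11/3): both odd, 3 mod 4 = 3, 11 mod 4 = 3, so the flip contributes -1; sign now +1
(11/3): 11 mod 3 = 2, so (11/3) = (2/3)
factor out 2^1: 2 = 2^1·1; with 3 mod 8 = 3, (2/3) = -1; sign now -1; continue with (1/3)
reached (1/3) = 1, so the symbol is -1

-1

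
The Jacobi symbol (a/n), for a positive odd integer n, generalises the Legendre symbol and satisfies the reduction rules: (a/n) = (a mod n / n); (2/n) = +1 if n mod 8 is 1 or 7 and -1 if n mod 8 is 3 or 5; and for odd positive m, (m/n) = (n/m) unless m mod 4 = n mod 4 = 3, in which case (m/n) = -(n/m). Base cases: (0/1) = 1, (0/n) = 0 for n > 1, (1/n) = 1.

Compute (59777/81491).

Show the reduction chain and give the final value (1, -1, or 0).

1

reciprocity: (59777/81491) = +1·(81491/59777) since 59777 mod 4 = 1, 81491 mod 4 = 3; sign now +1
(81491/59777) = (21714/59777)   [reduce mod 59777]
21714 = 2^1·10857; (2/59777) = +1 since 59777 mod 8 = 1, so (21714/59777) = (+1)^1·(10857/59777); sign now +1
reciprocity: (10857/59777) = +1·(59777/10857) since 10857 mod 4 = 1, 59777 mod 4 = 1; sign now +1
(59777/10857) = (5492/10857)   [reduce mod 10857]
5492 = 2^2·1373; (2/10857) = +1 since 10857 mod 8 = 1, so (5492/10857) = (+1)^2·(1373/10857); sign now +1
reciprocity: (1373/10857) = +1·(10857/1373) since 1373 mod 4 = 1, 10857 mod 4 = 1; sign now +1
(10857/1373) = (1246/1373)   [reduce mod 1373]
1246 = 2^1·623; (2/1373) = -1 since 1373 mod 8 = 5, so (1246/1373) = (-1)^1·(623/1373); sign now -1
reciprocity: (623/1373) = +1·(1373/623) since 623 mod 4 = 3, 1373 mod 4 = 1; sign now -1
(1373/623) = (127/623)   [reduce mod 623]
reciprocity: (127/623) = -1·(623/127) since 127 mod 4 = 3, 623 mod 4 = 3; sign now +1
(623/127) = (115/127)   [reduce mod 127]
reciprocity: (115/127) = -1·(127/115) since 115 mod 4 = 3, 127 mod 4 = 3; sign now -1
(127/115) = (12/115)   [reduce mod 115]
12 = 2^2·3; (2/115) = -1 since 115 mod 8 = 3, so (12/115) = (-1)^2·(3/115); sign now -1
reciprocity: (3/115) = -1·(115/3) since 3 mod 4 = 3, 115 mod 4 = 3; sign now +1
(115/3) = (1/3)   [reduce mod 3]
(1/3) = 1; final value = sign = +1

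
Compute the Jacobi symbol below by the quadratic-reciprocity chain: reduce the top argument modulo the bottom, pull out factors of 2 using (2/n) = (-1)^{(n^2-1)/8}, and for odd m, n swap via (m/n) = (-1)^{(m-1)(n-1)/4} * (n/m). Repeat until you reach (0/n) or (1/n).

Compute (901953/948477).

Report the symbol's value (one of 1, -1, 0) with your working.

0

reciprocity: (901953/948477) = +1·(948477/901953) since 901953 mod 4 = 1, 948477 mod 4 = 1; sign now +1
(948477/901953) = (46524/901953)   [reduce mod 901953]
46524 = 2^2·11631; (2/901953) = +1 since 901953 mod 8 = 1, so (46524/901953) = (+1)^2·(11631/901953); sign now +1
reciprocity: (11631/901953) = +1·(901953/11631) since 11631 mod 4 = 3, 901953 mod 4 = 1; sign now +1
(901953/11631) = (6366/11631)   [reduce mod 11631]
6366 = 2^1·3183; (2/11631) = +1 since 11631 mod 8 = 7, so (6366/11631) = (+1)^1·(3183/11631); sign now +1
reciprocity: (3183/11631) = -1·(11631/3183) since 3183 mod 4 = 3, 11631 mod 4 = 3; sign now -1
(11631/3183) = (2082/3183)   [reduce mod 3183]
2082 = 2^1·1041; (2/3183) = +1 since 3183 mod 8 = 7, so (2082/3183) = (+1)^1·(1041/3183); sign now -1
reciprocity: (1041/3183) = +1·(3183/1041) since 1041 mod 4 = 1, 3183 mod 4 = 3; sign now -1
(3183/1041) = (60/1041)   [reduce mod 1041]
60 = 2^2·15; (2/1041) = +1 since 1041 mod 8 = 1, so (60/1041) = (+1)^2·(15/1041); sign now -1
reciprocity: (15/1041) = +1·(1041/15) since 15 mod 4 = 3, 1041 mod 4 = 1; sign now -1
(1041/15) = (6/15)   [reduce mod 15]
6 = 2^1·3; (2/15) = +1 since 15 mod 8 = 7, so (6/15) = (+1)^1·(3/15); sign now -1
reciprocity: (3/15) = -1·(15/3) since 3 mod 4 = 3, 15 mod 4 = 3; sign now +1
(15/3) = (0/3)   [reduce mod 3]
(0/3) = 0   [gcd(a, n) > 1]; final value = 0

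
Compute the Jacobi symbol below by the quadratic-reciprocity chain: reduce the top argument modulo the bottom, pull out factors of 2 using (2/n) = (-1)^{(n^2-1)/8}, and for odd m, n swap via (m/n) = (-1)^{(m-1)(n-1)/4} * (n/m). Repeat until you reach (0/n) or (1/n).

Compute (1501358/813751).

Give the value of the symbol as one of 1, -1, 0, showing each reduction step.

-1

(1501358/813751): 1501358 mod 813751 = 687607, so (1501358/813751) = (687607/813751)
flip (687607/813751) -> (813751/687607): both odd, 687607 mod 4 = 3, 813751 mod 4 = 3, so the flip contributes -1; sign now -1
(813751/687607): 813751 mod 687607 = 126144, so (813751/687607) = (126144/687607)
factor out 2^6: 126144 = 2^6·1971; with 687607 mod 8 = 7, (2/687607) = +1; sign now -1; continue with (1971/687607)
flip (1971/687607) -> (687607/1971): both odd, 1971 mod 4 = 3, 687607 mod 4 = 3, so the flip contributes -1; sign now +1
(687607/1971): 687607 mod 1971 = 1699, so (687607/1971) = (1699/1971)
flip (1699/1971) -> (1971/1699): both odd, 1699 mod 4 = 3, 1971 mod 4 = 3, so the flip contributes -1; sign now -1
(1971/1699): 1971 mod 1699 = 272, so (1971/1699) = (272/1699)
factor out 2^4: 272 = 2^4·17; with 1699 mod 8 = 3, (2/1699) = -1; sign now -1; continue with (17/1699)
flip (17/1699) -> (1699/17): both odd, 17 mod 4 = 1, 1699 mod 4 = 3, so the flip contributes +1; sign now -1
(1699/17): 1699 mod 17 = 16, so (1699/17) = (16/17)
factor out 2^4: 16 = 2^4·1; with 17 mod 8 = 1, (2/17) = +1; sign now -1; continue with (1/17)
reached (1/17) = 1, so the symbol is -1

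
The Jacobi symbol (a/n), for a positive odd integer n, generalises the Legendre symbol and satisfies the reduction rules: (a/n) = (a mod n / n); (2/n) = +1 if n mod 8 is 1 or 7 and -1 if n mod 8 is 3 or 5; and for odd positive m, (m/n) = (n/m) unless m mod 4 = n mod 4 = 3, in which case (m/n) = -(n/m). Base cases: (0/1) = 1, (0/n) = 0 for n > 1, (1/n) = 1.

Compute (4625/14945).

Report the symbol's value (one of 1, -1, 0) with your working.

flip (4625/14945) -> (14945/4625): both odd, 4625 mod 4 = 1, 14945 mod 4 = 1, so the flip contributes +1; sign now +1
(14945/4625): 14945 mod 4625 = 1070, so (14945/4625) = (1070/4625)
factor out 2^1: 1070 = 2^1·535; with 4625 mod 8 = 1, (2/4625) = +1; sign now +1; continue with (535/4625)
flip (535/4625) -> (4625/535): both odd, 535 mod 4 = 3, 4625 mod 4 = 1, so the flip contributes +1; sign now +1
(4625/535): 4625 mod 535 = 345, so (4625/535) = (345/535)
flip (345/535) -> (535/345): both odd, 345 mod 4 = 1, 535 mod 4 = 3, so the flip contributes +1; sign now +1
(535/345): 535 mod 345 = 190, so (535/345) = (190/345)
factor out 2^1: 190 = 2^1·95; with 345 mod 8 = 1, (2/345) = +1; sign now +1; continue with (95/345)
flip (95/345) -> (345/95): both odd, 95 mod 4 = 3, 345 mod 4 = 1, so the flip contributes +1; sign now +1
(345/95): 345 mod 95 = 60, so (345/95) = (60/95)
factor out 2^2: 60 = 2^2·15; with 95 mod 8 = 7, (2/95) = +1; sign now +1; continue with (15/95)
flip (15/95) -> (95/15): both odd, 15 mod 4 = 3, 95 mod 4 = 3, so the flip contributes -1; sign now -1
(95/15): 95 mod 15 = 5, so (95/15) = (5/15)
flip (5/15) -> (15/5): both odd, 5 mod 4 = 1, 15 mod 4 = 3, so the flip contributes +1; sign now -1
(15/5): 15 mod 5 = 0, so (15/5) = (0/5)
reached (0/5); gcd(a, n) > 1, so (0/5) = 0 and the symbol is 0

0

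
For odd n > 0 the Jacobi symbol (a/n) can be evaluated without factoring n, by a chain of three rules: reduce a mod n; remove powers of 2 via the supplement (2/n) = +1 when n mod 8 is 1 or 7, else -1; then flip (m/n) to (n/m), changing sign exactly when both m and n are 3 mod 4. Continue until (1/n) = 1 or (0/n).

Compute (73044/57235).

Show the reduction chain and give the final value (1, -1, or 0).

(73044/57235) = (15809/57235)   [reduce mod 57235]
reciprocity: (15809/57235) = +1·(57235/15809) since 15809 mod 4 = 1, 57235 mod 4 = 3; sign now +1
(57235/15809) = (9808/15809)   [reduce mod 15809]
9808 = 2^4·613; (2/15809) = +1 since 15809 mod 8 = 1, so (9808/15809) = (+1)^4·(613/15809); sign now +1
reciprocity: (613/15809) = +1·(15809/613) since 613 mod 4 = 1, 15809 mod 4 = 1; sign now +1
(15809/613) = (484/613)   [reduce mod 613]
484 = 2^2·121; (2/613) = -1 since 613 mod 8 = 5, so (484/613) = (-1)^2·(121/613); sign now +1
reciprocity: (121/613) = +1·(613/121) since 121 mod 4 = 1, 613 mod 4 = 1; sign now +1
(613/121) = (8/121)   [reduce mod 121]
8 = 2^3·1; (2/121) = +1 since 121 mod 8 = 1, so (8/121) = (+1)^3·(1/121); sign now +1
(1/121) = 1; final value = sign = +1

1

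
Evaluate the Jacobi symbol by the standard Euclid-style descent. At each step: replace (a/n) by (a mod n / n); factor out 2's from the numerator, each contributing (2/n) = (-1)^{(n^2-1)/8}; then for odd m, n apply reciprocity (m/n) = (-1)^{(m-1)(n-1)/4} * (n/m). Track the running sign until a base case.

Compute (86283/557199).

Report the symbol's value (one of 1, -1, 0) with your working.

0

reciprocity: (86283/557199) = -1·(557199/86283) since 86283 mod 4 = 3, 557199 mod 4 = 3; sign now -1
(557199/86283) = (39501/86283)   [reduce mod 86283]
reciprocity: (39501/86283) = +1·(86283/39501) since 39501 mod 4 = 1, 86283 mod 4 = 3; sign now -1
(86283/39501) = (7281/39501)   [reduce mod 39501]
reciprocity: (7281/39501) = +1·(39501/7281) since 7281 mod 4 = 1, 39501 mod 4 = 1; sign now -1
(39501/7281) = (3096/7281)   [reduce mod 7281]
3096 = 2^3·387; (2/7281) = +1 since 7281 mod 8 = 1, so (3096/7281) = (+1)^3·(387/7281); sign now -1
reciprocity: (387/7281) = +1·(7281/387) since 387 mod 4 = 3, 7281 mod 4 = 1; sign now -1
(7281/387) = (315/387)   [reduce mod 387]
reciprocity: (315/387) = -1·(387/315) since 315 mod 4 = 3, 387 mod 4 = 3; sign now +1
(387/315) = (72/315)   [reduce mod 315]
72 = 2^3·9; (2/315) = -1 since 315 mod 8 = 3, so (72/315) = (-1)^3·(9/315); sign now -1
reciprocity: (9/315) = +1·(315/9) since 9 mod 4 = 1, 315 mod 4 = 3; sign now -1
(315/9) = (0/9)   [reduce mod 9]
(0/9) = 0   [gcd(a, n) > 1]; final value = 0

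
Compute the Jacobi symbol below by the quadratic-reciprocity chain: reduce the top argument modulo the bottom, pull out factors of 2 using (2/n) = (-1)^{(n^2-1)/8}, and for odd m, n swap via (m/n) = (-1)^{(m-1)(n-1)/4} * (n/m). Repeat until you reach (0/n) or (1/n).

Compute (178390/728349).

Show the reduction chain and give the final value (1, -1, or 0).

1

178390 = 2^1·89195; (2/728349) = -1 since 728349 mod 8 = 5, so (178390/728349) = (-1)^1·(89195/728349); sign now -1
reciprocity: (89195/728349) = +1·(728349/89195) since 89195 mod 4 = 3, 728349 mod 4 = 1; sign now -1
(728349/89195) = (14789/89195)   [reduce mod 89195]
reciprocity: (14789/89195) = +1·(89195/14789) since 14789 mod 4 = 1, 89195 mod 4 = 3; sign now -1
(89195/14789) = (461/14789)   [reduce mod 14789]
reciprocity: (461/14789) = +1·(14789/461) since 461 mod 4 = 1, 14789 mod 4 = 1; sign now -1
(14789/461) = (37/461)   [reduce mod 461]
reciprocity: (37/461) = +1·(461/37) since 37 mod 4 = 1, 461 mod 4 = 1; sign now -1
(461/37) = (17/37)   [reduce mod 37]
reciprocity: (17/37) = +1·(37/17) since 17 mod 4 = 1, 37 mod 4 = 1; sign now -1
(37/17) = (3/17)   [reduce mod 17]
reciprocity: (3/17) = +1·(17/3) since 3 mod 4 = 3, 17 mod 4 = 1; sign now -1
(17/3) = (2/3)   [reduce mod 3]
2 = 2^1·1; (2/3) = -1 since 3 mod 8 = 3, so (2/3) = (-1)^1·(1/3); sign now +1
(1/3) = 1; final value = sign = +1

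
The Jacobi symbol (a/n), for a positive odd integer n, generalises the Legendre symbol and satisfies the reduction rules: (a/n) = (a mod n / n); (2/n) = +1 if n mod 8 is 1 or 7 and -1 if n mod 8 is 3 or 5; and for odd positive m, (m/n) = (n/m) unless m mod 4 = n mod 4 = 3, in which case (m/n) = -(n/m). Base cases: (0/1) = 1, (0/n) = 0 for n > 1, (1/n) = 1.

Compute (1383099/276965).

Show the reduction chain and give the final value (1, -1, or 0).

(1383099/276965): 1383099 mod 276965 = 275239, so (1383099/276965) = (275239/276965)
flip (275239/276965) -> (276965/275239): both odd, 275239 mod 4 = 3, 276965 mod 4 = 1, so the flip contributes +1; sign now +1
(276965/275239): 276965 mod 275239 = 1726, so (276965/275239) = (1726/275239)
factor out 2^1: 1726 = 2^1·863; with 275239 mod 8 = 7, (2/275239) = +1; sign now +1; continue with (863/275239)
flip (863/275239) -> (275239/863): both odd, 863 mod 4 = 3, 275239 mod 4 = 3, so the flip contributes -1; sign now -1
(275239/863): 275239 mod 863 = 805, so (275239/863) = (805/863)
flip (805/863) -> (863/805): both odd, 805 mod 4 = 1, 863 mod 4 = 3, so the flip contributes +1; sign now -1
(863/805): 863 mod 805 = 58, so (863/805) = (58/805)
factor out 2^1: 58 = 2^1·29; with 805 mod 8 = 5, (2/805) = -1; sign now +1; continue with (29/805)
flip (29/805) -> (805/29): both odd, 29 mod 4 = 1, 805 mod 4 = 1, so the flip contributes +1; sign now +1
(805/29): 805 mod 29 = 22, so (805/29) = (22/29)
factor out 2^1: 22 = 2^1·11; with 29 mod 8 = 5, (2/29) = -1; sign now -1; continue with (11/29)
flip (11/29) -> (29/11): both odd, 11 mod 4 = 3, 29 mod 4 = 1, so the flip contributes +1; sign now -1
(29/11): 29 mod 11 = 7, so (29/11) = (7/11)
flip (7/11) -> (11/7): both odd, 7 mod 4 = 3, 11 mod 4 = 3, so the flip contributes -1; sign now +1
(11/7): 11 mod 7 = 4, so (11/7) = (4/7)
factor out 2^2: 4 = 2^2·1; with 7 mod 8 = 7, (2/7) = +1; sign now +1; continue with (1/7)
reached (1/7) = 1, so the symbol is +1

1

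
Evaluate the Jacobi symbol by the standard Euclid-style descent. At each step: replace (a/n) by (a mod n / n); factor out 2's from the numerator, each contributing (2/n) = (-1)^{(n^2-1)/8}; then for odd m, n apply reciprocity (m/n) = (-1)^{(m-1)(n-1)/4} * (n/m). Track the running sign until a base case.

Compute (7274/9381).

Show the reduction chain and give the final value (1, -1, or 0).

7274 = 2^1·3637; (2/9381) = -1 since 9381 mod 8 = 5, so (7274/9381) = (-1)^1·(3637/9381); sign now -1
reciprocity: (3637/9381) = +1·(9381/3637) since 3637 mod 4 = 1, 9381 mod 4 = 1; sign now -1
(9381/3637) = (2107/3637)   [reduce mod 3637]
reciprocity: (2107/3637) = +1·(3637/2107) since 2107 mod 4 = 3, 3637 mod 4 = 1; sign now -1
(3637/2107) = (1530/2107)   [reduce mod 2107]
1530 = 2^1·765; (2/2107) = -1 since 2107 mod 8 = 3, so (1530/2107) = (-1)^1·(765/2107); sign now +1
reciprocity: (765/2107) = +1·(2107/765) since 765 mod 4 = 1, 2107 mod 4 = 3; sign now +1
(2107/765) = (577/765)   [reduce mod 765]
reciprocity: (577/765) = +1·(765/577) since 577 mod 4 = 1, 765 mod 4 = 1; sign now +1
(765/577) = (188/577)   [reduce mod 577]
188 = 2^2·47; (2/577) = +1 since 577 mod 8 = 1, so (188/577) = (+1)^2·(47/577); sign now +1
reciprocity: (47/577) = +1·(577/47) since 47 mod 4 = 3, 577 mod 4 = 1; sign now +1
(577/47) = (13/47)   [reduce mod 47]
reciprocity: (13/47) = +1·(47/13) since 13 mod 4 = 1, 47 mod 4 = 3; sign now +1
(47/13) = (8/13)   [reduce mod 13]
8 = 2^3·1; (2/13) = -1 since 13 mod 8 = 5, so (8/13) = (-1)^3·(1/13); sign now -1
(1/13) = 1; final value = sign = -1

-1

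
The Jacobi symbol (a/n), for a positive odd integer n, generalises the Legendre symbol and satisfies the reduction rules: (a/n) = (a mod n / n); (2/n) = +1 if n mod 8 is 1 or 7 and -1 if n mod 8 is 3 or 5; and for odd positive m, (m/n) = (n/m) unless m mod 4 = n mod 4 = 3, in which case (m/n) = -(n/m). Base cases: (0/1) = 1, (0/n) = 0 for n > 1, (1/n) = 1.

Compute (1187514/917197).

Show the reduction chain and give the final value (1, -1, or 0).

(1187514/917197) = (270317/917197)   [reduce mod 917197]
reciprocity: (270317/917197) = +1·(917197/270317) since 270317 mod 4 = 1, 917197 mod 4 = 1; sign now +1
(917197/270317) = (106246/270317)   [reduce mod 270317]
106246 = 2^1·53123; (2/270317) = -1 since 270317 mod 8 = 5, so (106246/270317) = (-1)^1·(53123/270317); sign now -1
reciprocity: (53123/270317) = +1·(270317/53123) since 53123 mod 4 = 3, 270317 mod 4 = 1; sign now -1
(270317/53123) = (4702/53123)   [reduce mod 53123]
4702 = 2^1·2351; (2/53123) = -1 since 53123 mod 8 = 3, so (4702/53123) = (-1)^1·(2351/53123); sign now +1
reciprocity: (2351/53123) = -1·(53123/2351) since 2351 mod 4 = 3, 53123 mod 4 = 3; sign now -1
(53123/2351) = (1401/2351)   [reduce mod 2351]
reciprocity: (1401/2351) = +1·(2351/1401) since 1401 mod 4 = 1, 2351 mod 4 = 3; sign now -1
(2351/1401) = (950/1401)   [reduce mod 1401]
950 = 2^1·475; (2/1401) = +1 since 1401 mod 8 = 1, so (950/1401) = (+1)^1·(475/1401); sign now -1
reciprocity: (475/1401) = +1·(1401/475) since 475 mod 4 = 3, 1401 mod 4 = 1; sign now -1
(1401/475) = (451/475)   [reduce mod 475]
reciprocity: (451/475) = -1·(475/451) since 451 mod 4 = 3, 475 mod 4 = 3; sign now +1
(475/451) = (24/451)   [reduce mod 451]
24 = 2^3·3; (2/451) = -1 since 451 mod 8 = 3, so (24/451) = (-1)^3·(3/451); sign now -1
reciprocity: (3/451) = -1·(451/3) since 3 mod 4 = 3, 451 mod 4 = 3; sign now +1
(451/3) = (1/3)   [reduce mod 3]
(1/3) = 1; final value = sign = +1

1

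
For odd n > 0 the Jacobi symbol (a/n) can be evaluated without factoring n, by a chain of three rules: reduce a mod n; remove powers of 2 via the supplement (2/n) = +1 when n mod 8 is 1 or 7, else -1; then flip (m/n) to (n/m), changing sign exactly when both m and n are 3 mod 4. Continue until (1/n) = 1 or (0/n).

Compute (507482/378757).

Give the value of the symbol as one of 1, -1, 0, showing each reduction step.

1

(507482/378757) = (128725/378757)   [reduce mod 378757]
reciprocity: (128725/378757) = +1·(378757/128725) since 128725 mod 4 = 1, 378757 mod 4 = 1; sign now +1
(378757/128725) = (121307/128725)   [reduce mod 128725]
reciprocity: (121307/128725) = +1·(128725/121307) since 121307 mod 4 = 3, 128725 mod 4 = 1; sign now +1
(128725/121307) = (7418/121307)   [reduce mod 121307]
7418 = 2^1·3709; (2/121307) = -1 since 121307 mod 8 = 3, so (7418/121307) = (-1)^1·(3709/121307); sign now -1
reciprocity: (3709/121307) = +1·(121307/3709) since 3709 mod 4 = 1, 121307 mod 4 = 3; sign now -1
(121307/3709) = (2619/3709)   [reduce mod 3709]
reciprocity: (2619/3709) = +1·(3709/2619) since 2619 mod 4 = 3, 3709 mod 4 = 1; sign now -1
(3709/2619) = (1090/2619)   [reduce mod 2619]
1090 = 2^1·545; (2/2619) = -1 since 2619 mod 8 = 3, so (1090/2619) = (-1)^1·(545/2619); sign now +1
reciprocity: (545/2619) = +1·(2619/545) since 545 mod 4 = 1, 2619 mod 4 = 3; sign now +1
(2619/545) = (439/545)   [reduce mod 545]
reciprocity: (439/545) = +1·(545/439) since 439 mod 4 = 3, 545 mod 4 = 1; sign now +1
(545/439) = (106/439)   [reduce mod 439]
106 = 2^1·53; (2/439) = +1 since 439 mod 8 = 7, so (106/439) = (+1)^1·(53/439); sign now +1
reciprocity: (53/439) = +1·(439/53) since 53 mod 4 = 1, 439 mod 4 = 3; sign now +1
(439/53) = (15/53)   [reduce mod 53]
reciprocity: (15/53) = +1·(53/15) since 15 mod 4 = 3, 53 mod 4 = 1; sign now +1
(53/15) = (8/15)   [reduce mod 15]
8 = 2^3·1; (2/15) = +1 since 15 mod 8 = 7, so (8/15) = (+1)^3·(1/15); sign now +1
(1/15) = 1; final value = sign = +1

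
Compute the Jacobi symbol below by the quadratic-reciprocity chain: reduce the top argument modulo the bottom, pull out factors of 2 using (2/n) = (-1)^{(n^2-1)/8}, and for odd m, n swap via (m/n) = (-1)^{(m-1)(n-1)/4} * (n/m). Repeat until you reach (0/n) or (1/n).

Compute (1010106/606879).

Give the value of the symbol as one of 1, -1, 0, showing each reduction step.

(1010106/606879) = (403227/606879)   [reduce mod 606879]
reciprocity: (403227/606879) = -1·(606879/403227) since 403227 mod 4 = 3, 606879 mod 4 = 3; sign now -1
(606879/403227) = (203652/403227)   [reduce mod 403227]
203652 = 2^2·50913; (2/403227) = -1 since 403227 mod 8 = 3, so (203652/403227) = (-1)^2·(50913/403227); sign now -1
reciprocity: (50913/403227) = +1·(403227/50913) since 50913 mod 4 = 1, 403227 mod 4 = 3; sign now -1
(403227/50913) = (46836/50913)   [reduce mod 50913]
46836 = 2^2·11709; (2/50913) = +1 since 50913 mod 8 = 1, so (46836/50913) = (+1)^2·(11709/50913); sign now -1
reciprocity: (11709/50913) = +1·(50913/11709) since 11709 mod 4 = 1, 50913 mod 4 = 1; sign now -1
(50913/11709) = (4077/11709)   [reduce mod 11709]
reciprocity: (4077/11709) = +1·(11709/4077) since 4077 mod 4 = 1, 11709 mod 4 = 1; sign now -1
(11709/4077) = (3555/4077)   [reduce mod 4077]
reciprocity: (3555/4077) = +1·(4077/3555) since 3555 mod 4 = 3, 4077 mod 4 = 1; sign now -1
(4077/3555) = (522/3555)   [reduce mod 3555]
522 = 2^1·261; (2/3555) = -1 since 3555 mod 8 = 3, so (522/3555) = (-1)^1·(261/3555); sign now +1
reciprocity: (261/3555) = +1·(3555/261) since 261 mod 4 = 1, 3555 mod 4 = 3; sign now +1
(3555/261) = (162/261)   [reduce mod 261]
162 = 2^1·81; (2/261) = -1 since 261 mod 8 = 5, so (162/261) = (-1)^1·(81/261); sign now -1
reciprocity: (81/261) = +1·(261/81) since 81 mod 4 = 1, 261 mod 4 = 1; sign now -1
(261/81) = (18/81)   [reduce mod 81]
18 = 2^1·9; (2/81) = +1 since 81 mod 8 = 1, so (18/81) = (+1)^1·(9/81); sign now -1
reciprocity: (9/81) = +1·(81/9) since 9 mod 4 = 1, 81 mod 4 = 1; sign now -1
(81/9) = (0/9)   [reduce mod 9]
(0/9) = 0   [gcd(a, n) > 1]; final value = 0

0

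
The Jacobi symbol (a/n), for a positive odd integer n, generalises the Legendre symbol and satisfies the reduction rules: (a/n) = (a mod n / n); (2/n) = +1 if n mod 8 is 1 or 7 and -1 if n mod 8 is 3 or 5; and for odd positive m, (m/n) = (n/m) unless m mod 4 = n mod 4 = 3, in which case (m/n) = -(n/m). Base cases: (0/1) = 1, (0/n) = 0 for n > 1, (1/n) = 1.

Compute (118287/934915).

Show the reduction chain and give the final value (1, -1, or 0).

reciprocity: (118287/934915) = -1·(934915/118287) since 118287 mod 4 = 3, 934915 mod 4 = 3; sign now -1
(934915/118287) = (106906/118287)   [reduce mod 118287]
106906 = 2^1·53453; (2/118287) = +1 since 118287 mod 8 = 7, so (106906/118287) = (+1)^1·(53453/118287); sign now -1
reciprocity: (53453/118287) = +1·(118287/53453) since 53453 mod 4 = 1, 118287 mod 4 = 3; sign now -1
(118287/53453) = (11381/53453)   [reduce mod 53453]
reciprocity: (11381/53453) = +1·(53453/11381) since 11381 mod 4 = 1, 53453 mod 4 = 1; sign now -1
(53453/11381) = (7929/11381)   [reduce mod 11381]
reciprocity: (7929/11381) = +1·(11381/7929) since 7929 mod 4 = 1, 11381 mod 4 = 1; sign now -1
(11381/7929) = (3452/7929)   [reduce mod 7929]
3452 = 2^2·863; (2/7929) = +1 since 7929 mod 8 = 1, so (3452/7929) = (+1)^2·(863/7929); sign now -1
reciprocity: (863/7929) = +1·(7929/863) since 863 mod 4 = 3, 7929 mod 4 = 1; sign now -1
(7929/863) = (162/863)   [reduce mod 863]
162 = 2^1·81; (2/863) = +1 since 863 mod 8 = 7, so (162/863) = (+1)^1·(81/863); sign now -1
reciprocity: (81/863) = +1·(863/81) since 81 mod 4 = 1, 863 mod 4 = 3; sign now -1
(863/81) = (53/81)   [reduce mod 81]
reciprocity: (53/81) = +1·(81/53) since 53 mod 4 = 1, 81 mod 4 = 1; sign now -1
(81/53) = (28/53)   [reduce mod 53]
28 = 2^2·7; (2/53) = -1 since 53 mod 8 = 5, so (28/53) = (-1)^2·(7/53); sign now -1
reciprocity: (7/53) = +1·(53/7) since 7 mod 4 = 3, 53 mod 4 = 1; sign now -1
(53/7) = (4/7)   [reduce mod 7]
4 = 2^2·1; (2/7) = +1 since 7 mod 8 = 7, so (4/7) = (+1)^2·(1/7); sign now -1
(1/7) = 1; final value = sign = -1

-1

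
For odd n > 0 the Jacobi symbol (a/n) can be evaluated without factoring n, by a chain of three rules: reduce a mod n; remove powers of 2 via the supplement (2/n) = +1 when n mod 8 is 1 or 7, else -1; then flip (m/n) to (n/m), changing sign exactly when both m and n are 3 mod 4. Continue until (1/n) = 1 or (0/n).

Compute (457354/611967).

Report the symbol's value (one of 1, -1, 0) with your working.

-1

457354 = 2^1·228677; (2/611967) = +1 since 611967 mod 8 = 7, so (457354/611967) = (+1)^1·(228677/611967); sign now +1
reciprocity: (228677/611967) = +1·(611967/228677) since 228677 mod 4 = 1, 611967 mod 4 = 3; sign now +1
(611967/228677) = (154613/228677)   [reduce mod 228677]
reciprocity: (154613/228677) = +1·(228677/154613) since 154613 mod 4 = 1, 228677 mod 4 = 1; sign now +1
(228677/154613) = (74064/154613)   [reduce mod 154613]
74064 = 2^4·4629; (2/154613) = -1 since 154613 mod 8 = 5, so (74064/154613) = (-1)^4·(4629/154613); sign now +1
reciprocity: (4629/154613) = +1·(154613/4629) since 4629 mod 4 = 1, 154613 mod 4 = 1; sign now +1
(154613/4629) = (1856/4629)   [reduce mod 4629]
1856 = 2^6·29; (2/4629) = -1 since 4629 mod 8 = 5, so (1856/4629) = (-1)^6·(29/4629); sign now +1
reciprocity: (29/4629) = +1·(4629/29) since 29 mod 4 = 1, 4629 mod 4 = 1; sign now +1
(4629/29) = (18/29)   [reduce mod 29]
18 = 2^1·9; (2/29) = -1 since 29 mod 8 = 5, so (18/29) = (-1)^1·(9/29); sign now -1
reciprocity: (9/29) = +1·(29/9) since 9 mod 4 = 1, 29 mod 4 = 1; sign now -1
(29/9) = (2/9)   [reduce mod 9]
2 = 2^1·1; (2/9) = +1 since 9 mod 8 = 1, so (2/9) = (+1)^1·(1/9); sign now -1
(1/9) = 1; final value = sign = -1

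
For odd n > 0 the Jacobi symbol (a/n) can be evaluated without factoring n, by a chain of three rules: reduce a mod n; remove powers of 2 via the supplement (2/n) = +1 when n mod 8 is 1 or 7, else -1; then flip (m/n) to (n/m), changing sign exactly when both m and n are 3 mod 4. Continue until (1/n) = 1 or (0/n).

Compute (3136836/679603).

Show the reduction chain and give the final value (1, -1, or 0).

(3136836/679603): 3136836 mod 679603 = 418424, so (3136836/679603) = (418424/679603)
factor out 2^3: 418424 = 2^3·52303; with 679603 mod 8 = 3, (2/679603) = -1; sign now -1; continue with (52303/679603)
flip (52303/679603) -> (679603/52303): both odd, 52303 mod 4 = 3, 679603 mod 4 = 3, so the flip contributes -1; sign now +1
(679603/52303): 679603 mod 52303 = 51967, so (679603/52303) = (51967/52303)
flip (51967/52303) -> (52303/51967): both odd, 51967 mod 4 = 3, 52303 mod 4 = 3, so the flip contributes -1; sign now -1
(52303/51967): 52303 mod 51967 = 336, so (52303/51967) = (336/51967)
factor out 2^4: 336 = 2^4·21; with 51967 mod 8 = 7, (2/51967) = +1; sign now -1; continue with (21/51967)
flip (21/51967) -> (51967/21): both odd, 21 mod 4 = 1, 51967 mod 4 = 3, so the flip contributes +1; sign now -1
(51967/21): 51967 mod 21 = 13, so (51967/21) = (13/21)
flip (13/21) -> (21/13): both odd, 13 mod 4 = 1, 21 mod 4 = 1, so the flip contributes +1; sign now -1
(21/13): 21 mod 13 = 8, so (21/13) = (8/13)
factor out 2^3: 8 = 2^3·1; with 13 mod 8 = 5, (2/13) = -1; sign now +1; continue with (1/13)
reached (1/13) = 1, so the symbol is +1

1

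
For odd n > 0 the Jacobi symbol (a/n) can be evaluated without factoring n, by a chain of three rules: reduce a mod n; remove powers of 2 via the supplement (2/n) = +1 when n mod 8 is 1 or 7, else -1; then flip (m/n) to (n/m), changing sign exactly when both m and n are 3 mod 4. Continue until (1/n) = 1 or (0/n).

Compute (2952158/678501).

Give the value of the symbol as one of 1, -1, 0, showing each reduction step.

-1

(2952158/678501): 2952158 mod 678501 = 238154, so (2952158/678501) = (238154/678501)
factor out 2^1: 238154 = 2^1·119077; with 678501 mod 8 = 5, (2/678501) = -1; sign now -1; continue with (119077/678501)
flip (119077/678501) -> (678501/119077): both odd, 119077 mod 4 = 1, 678501 mod 4 = 1, so the flip contributes +1; sign now -1
(678501/119077): 678501 mod 119077 = 83116, so (678501/119077) = (83116/119077)
factor out 2^2: 83116 = 2^2·20779; with 119077 mod 8 = 5, (2/119077) = -1; sign now -1; continue with (20779/119077)
flip (20779/119077) -> (119077/20779): both odd, 20779 mod 4 = 3, 119077 mod 4 = 1, so the flip contributes +1; sign now -1
(119077/20779): 119077 mod 20779 = 15182, so (119077/20779) = (15182/20779)
factor out 2^1: 15182 = 2^1·7591; with 20779 mod 8 = 3, (2/20779) = -1; sign now +1; continue with (7591/20779)
flip (7591/20779) -> (20779/7591): both odd, 7591 mod 4 = 3, 20779 mod 4 = 3, so the flip contributes -1; sign now -1
(20779/7591): 20779 mod 7591 = 5597, so (20779/7591) = (5597/7591)
flip (5597/7591) -> (7591/5597): both odd, 5597 mod 4 = 1, 7591 mod 4 = 3, so the flip contributes +1; sign now -1
(7591/5597): 7591 mod 5597 = 1994, so (7591/5597) = (1994/5597)
factor out 2^1: 1994 = 2^1·997; with 5597 mod 8 = 5, (2/5597) = -1; sign now +1; continue with (997/5597)
flip (997/5597) -> (5597/997): both odd, 997 mod 4 = 1, 5597 mod 4 = 1, so the flip contributes +1; sign now +1
(5597/997): 5597 mod 997 = 612, so (5597/997) = (612/997)
factor out 2^2: 612 = 2^2·153; with 997 mod 8 = 5, (2/997) = -1; sign now +1; continue with (153/997)
flip (153/997) -> (997/153): both odd, 153 mod 4 = 1, 997 mod 4 = 1, so the flip contributes +1; sign now +1
(997/153): 997 mod 153 = 79, so (997/153) = (79/153)
flip (79/153) -> (153/79): both odd, 79 mod 4 = 3, 153 mod 4 = 1, so the flip contributes +1; sign now +1
(153/79): 153 mod 79 = 74, so (153/79) = (74/79)
factor out 2^1: 74 = 2^1·37; with 79 mod 8 = 7, (2/79) = +1; sign now +1; continue with (37/79)
flip (37/79) -> (79/37): both odd, 37 mod 4 = 1, 79 mod 4 = 3, so the flip contributes +1; sign now +1
(79/37): 79 mod 37 = 5, so (79/37) = (5/37)
flip (5/37) -> (37/5): both odd, 5 mod 4 = 1, 37 mod 4 = 1, so the flip contributes +1; sign now +1
(37/5): 37 mod 5 = 2, so (37/5) = (2/5)
factor out 2^1: 2 = 2^1·1; with 5 mod 8 = 5, (2/5) = -1; sign now -1; continue with (1/5)
reached (1/5) = 1, so the symbol is -1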